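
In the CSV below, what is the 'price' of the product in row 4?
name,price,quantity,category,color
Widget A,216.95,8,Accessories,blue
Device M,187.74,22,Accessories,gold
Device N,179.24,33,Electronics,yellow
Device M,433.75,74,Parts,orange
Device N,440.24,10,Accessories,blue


Query: Row 4 ('Device M'), column 'price'
Value: 433.75

433.75


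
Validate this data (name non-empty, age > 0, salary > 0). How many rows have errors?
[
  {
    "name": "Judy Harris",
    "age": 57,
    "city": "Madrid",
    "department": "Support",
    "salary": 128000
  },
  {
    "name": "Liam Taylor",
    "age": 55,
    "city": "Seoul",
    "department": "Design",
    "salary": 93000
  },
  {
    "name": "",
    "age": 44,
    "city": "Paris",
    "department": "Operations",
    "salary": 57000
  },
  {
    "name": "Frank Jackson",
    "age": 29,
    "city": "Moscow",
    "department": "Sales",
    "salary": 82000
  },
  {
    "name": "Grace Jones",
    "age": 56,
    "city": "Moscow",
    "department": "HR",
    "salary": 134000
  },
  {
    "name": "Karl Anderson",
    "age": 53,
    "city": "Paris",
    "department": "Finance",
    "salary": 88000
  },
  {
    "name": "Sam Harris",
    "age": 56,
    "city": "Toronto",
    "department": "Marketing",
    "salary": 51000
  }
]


Validating 7 records:
Rules: name non-empty, age > 0, salary > 0

  Row 1 (Judy Harris): OK
  Row 2 (Liam Taylor): OK
  Row 3 (???): empty name
  Row 4 (Frank Jackson): OK
  Row 5 (Grace Jones): OK
  Row 6 (Karl Anderson): OK
  Row 7 (Sam Harris): OK

Total errors: 1

1 errors


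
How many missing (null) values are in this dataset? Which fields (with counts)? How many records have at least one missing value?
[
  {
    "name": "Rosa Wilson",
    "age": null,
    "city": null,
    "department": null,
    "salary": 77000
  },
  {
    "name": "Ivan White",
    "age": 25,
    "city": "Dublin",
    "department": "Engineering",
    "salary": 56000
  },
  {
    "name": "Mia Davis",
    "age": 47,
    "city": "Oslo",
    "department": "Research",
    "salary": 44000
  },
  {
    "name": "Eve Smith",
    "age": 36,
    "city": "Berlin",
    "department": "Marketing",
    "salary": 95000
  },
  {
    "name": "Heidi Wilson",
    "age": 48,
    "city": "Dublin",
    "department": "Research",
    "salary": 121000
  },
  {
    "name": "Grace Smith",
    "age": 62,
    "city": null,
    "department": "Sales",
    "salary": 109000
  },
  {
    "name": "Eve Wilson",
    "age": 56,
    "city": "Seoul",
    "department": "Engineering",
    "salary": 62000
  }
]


Checking for missing (null) values in 7 records:

  Rosa Wilson: age, city, department
  Ivan White: complete
  Mia Davis: complete
  Eve Smith: complete
  Heidi Wilson: complete
  Grace Smith: city
  Eve Wilson: complete

Per field:
  name: 0 missing
  age: 1 missing
  city: 2 missing
  department: 1 missing
  salary: 0 missing

Total missing values: 4
Records with any missing: 2

4 missing values (age: 1, city: 2, department: 1); 2 incomplete records


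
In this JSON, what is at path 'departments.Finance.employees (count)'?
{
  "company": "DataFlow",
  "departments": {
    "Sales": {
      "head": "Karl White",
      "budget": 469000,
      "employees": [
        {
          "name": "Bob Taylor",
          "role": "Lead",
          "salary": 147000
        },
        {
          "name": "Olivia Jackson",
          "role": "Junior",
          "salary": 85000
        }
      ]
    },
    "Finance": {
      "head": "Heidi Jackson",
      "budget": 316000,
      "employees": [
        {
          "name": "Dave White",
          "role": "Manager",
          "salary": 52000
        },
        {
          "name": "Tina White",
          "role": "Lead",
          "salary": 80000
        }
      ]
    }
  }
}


Path: departments.Finance.employees (count)

Navigate:
  -> departments
  -> Finance
  -> employees (array, length 2)

2


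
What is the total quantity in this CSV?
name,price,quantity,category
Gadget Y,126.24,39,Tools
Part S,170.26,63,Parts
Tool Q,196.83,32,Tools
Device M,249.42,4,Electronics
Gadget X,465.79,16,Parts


Computing total quantity:
Values: [39, 63, 32, 4, 16]
Sum = 154

154


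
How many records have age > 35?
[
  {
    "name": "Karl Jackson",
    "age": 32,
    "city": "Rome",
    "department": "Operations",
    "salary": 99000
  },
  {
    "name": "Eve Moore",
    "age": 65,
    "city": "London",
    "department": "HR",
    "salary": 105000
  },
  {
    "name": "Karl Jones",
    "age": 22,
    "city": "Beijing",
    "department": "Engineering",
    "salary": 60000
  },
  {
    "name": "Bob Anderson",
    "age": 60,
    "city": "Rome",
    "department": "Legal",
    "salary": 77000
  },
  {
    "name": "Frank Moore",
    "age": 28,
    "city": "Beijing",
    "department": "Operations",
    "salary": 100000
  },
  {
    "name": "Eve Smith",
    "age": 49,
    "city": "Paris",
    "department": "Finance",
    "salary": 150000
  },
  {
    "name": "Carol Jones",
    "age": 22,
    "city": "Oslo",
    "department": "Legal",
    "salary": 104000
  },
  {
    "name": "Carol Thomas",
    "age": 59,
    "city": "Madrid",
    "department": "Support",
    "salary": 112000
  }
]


Data: 8 records
Condition: age > 35

Checking each record:
  Karl Jackson: 32
  Eve Moore: 65 MATCH
  Karl Jones: 22
  Bob Anderson: 60 MATCH
  Frank Moore: 28
  Eve Smith: 49 MATCH
  Carol Jones: 22
  Carol Thomas: 59 MATCH

Count: 4

4


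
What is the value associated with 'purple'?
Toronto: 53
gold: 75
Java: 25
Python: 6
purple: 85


Looking up key 'purple'
Value: 85

85


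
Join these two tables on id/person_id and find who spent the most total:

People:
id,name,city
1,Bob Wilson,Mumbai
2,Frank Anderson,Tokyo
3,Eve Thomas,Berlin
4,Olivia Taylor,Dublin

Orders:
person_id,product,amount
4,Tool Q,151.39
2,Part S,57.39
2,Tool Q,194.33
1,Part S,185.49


Join on: people.id = orders.person_id

Joined rows:
  Olivia Taylor (Dublin) bought Tool Q for $151.39
  Frank Anderson (Tokyo) bought Part S for $57.39
  Frank Anderson (Tokyo) bought Tool Q for $194.33
  Bob Wilson (Mumbai) bought Part S for $185.49

Total per person:
  Frank Anderson: $251.72
  Bob Wilson: $185.49
  Olivia Taylor: $151.39

Top spender: Frank Anderson ($251.72)

Frank Anderson ($251.72)


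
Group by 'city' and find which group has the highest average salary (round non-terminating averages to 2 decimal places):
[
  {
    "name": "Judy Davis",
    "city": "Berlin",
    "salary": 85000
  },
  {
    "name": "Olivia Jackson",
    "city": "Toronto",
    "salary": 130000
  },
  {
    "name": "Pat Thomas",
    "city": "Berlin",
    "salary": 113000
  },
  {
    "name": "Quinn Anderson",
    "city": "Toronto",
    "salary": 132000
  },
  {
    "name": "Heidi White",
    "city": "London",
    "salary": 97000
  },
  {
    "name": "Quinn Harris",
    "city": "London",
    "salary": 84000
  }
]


Group by: city

Groups:
  Berlin: 2 people, avg salary = 198000/2 = $99000
  London: 2 people, avg salary = 181000/2 = $90500
  Toronto: 2 people, avg salary = 262000/2 = $131000

Highest average salary: Toronto ($131000)

Toronto ($131000)


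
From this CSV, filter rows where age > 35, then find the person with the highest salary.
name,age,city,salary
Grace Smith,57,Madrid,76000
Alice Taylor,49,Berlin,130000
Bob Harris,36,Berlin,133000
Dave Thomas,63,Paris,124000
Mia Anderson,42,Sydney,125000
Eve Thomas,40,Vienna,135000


Filter: age > 35
Sort by: salary (descending)

Filtered records (6):
  Eve Thomas, age 40, salary $135000
  Bob Harris, age 36, salary $133000
  Alice Taylor, age 49, salary $130000
  Mia Anderson, age 42, salary $125000
  Dave Thomas, age 63, salary $124000
  Grace Smith, age 57, salary $76000

Highest salary: Eve Thomas ($135000)

Eve Thomas


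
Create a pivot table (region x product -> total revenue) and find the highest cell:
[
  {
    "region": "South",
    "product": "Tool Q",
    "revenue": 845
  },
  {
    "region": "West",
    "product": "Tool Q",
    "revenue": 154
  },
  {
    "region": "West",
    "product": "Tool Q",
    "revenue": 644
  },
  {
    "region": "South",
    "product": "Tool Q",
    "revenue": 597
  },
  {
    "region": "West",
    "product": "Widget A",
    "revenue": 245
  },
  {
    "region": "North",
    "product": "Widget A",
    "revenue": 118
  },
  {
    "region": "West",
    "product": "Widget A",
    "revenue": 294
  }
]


Pivot: region (rows) x product (columns) -> total revenue

     Tool Q        Widget A    
North            0           118  
South         1442             0  
West           798           539  

Highest: South / Tool Q = $1442

South / Tool Q = $1442


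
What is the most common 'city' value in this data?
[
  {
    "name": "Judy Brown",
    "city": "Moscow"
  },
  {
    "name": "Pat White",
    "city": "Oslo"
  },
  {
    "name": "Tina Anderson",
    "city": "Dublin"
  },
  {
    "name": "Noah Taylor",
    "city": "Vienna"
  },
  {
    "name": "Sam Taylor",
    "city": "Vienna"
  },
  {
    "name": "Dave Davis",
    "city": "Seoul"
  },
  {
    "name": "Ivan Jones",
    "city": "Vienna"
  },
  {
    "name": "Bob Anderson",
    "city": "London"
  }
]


Counting 'city' values across 8 records:

  Vienna: 3 ###
  Moscow: 1 #
  Oslo: 1 #
  Dublin: 1 #
  Seoul: 1 #
  London: 1 #

Most common: Vienna (3 times)

Vienna (3 times)


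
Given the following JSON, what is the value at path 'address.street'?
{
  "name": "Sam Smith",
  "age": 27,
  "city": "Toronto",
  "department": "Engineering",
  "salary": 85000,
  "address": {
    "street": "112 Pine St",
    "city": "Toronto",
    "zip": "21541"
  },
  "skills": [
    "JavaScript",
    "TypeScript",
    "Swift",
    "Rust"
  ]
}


Query: address.street
Path: address -> street
Value: 112 Pine St

112 Pine St


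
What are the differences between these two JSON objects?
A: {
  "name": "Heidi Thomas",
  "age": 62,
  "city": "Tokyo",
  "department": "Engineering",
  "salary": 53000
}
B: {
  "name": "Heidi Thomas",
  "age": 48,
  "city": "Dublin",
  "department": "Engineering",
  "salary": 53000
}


Comparing each field (in key order):
  name: same
  age: DIFFERENT
  city: DIFFERENT
  department: same
  salary: same
Differences:
  age: 62 -> 48
  city: Tokyo -> Dublin

2 field(s) changed

2 changes: age, city


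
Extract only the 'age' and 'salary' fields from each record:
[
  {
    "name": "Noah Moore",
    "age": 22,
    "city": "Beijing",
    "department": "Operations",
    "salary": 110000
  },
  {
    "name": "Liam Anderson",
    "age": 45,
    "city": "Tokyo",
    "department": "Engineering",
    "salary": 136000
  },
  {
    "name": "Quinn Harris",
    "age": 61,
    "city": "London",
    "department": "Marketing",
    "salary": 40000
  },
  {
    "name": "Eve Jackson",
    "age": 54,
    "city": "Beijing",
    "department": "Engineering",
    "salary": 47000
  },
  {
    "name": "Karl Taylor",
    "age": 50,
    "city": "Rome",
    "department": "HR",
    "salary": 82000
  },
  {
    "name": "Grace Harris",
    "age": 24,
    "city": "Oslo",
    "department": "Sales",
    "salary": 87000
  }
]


Original: 6 records with fields: name, age, city, department, salary
Keep: ['age', 'salary']
Drop: ['name', 'city', 'department']
Result: 6 records, 2 fields each

[
  {
    "age": 22,
    "salary": 110000
  },
  {
    "age": 45,
    "salary": 136000
  },
  {
    "age": 61,
    "salary": 40000
  },
  {
    "age": 54,
    "salary": 47000
  },
  {
    "age": 50,
    "salary": 82000
  },
  {
    "age": 24,
    "salary": 87000
  }
]


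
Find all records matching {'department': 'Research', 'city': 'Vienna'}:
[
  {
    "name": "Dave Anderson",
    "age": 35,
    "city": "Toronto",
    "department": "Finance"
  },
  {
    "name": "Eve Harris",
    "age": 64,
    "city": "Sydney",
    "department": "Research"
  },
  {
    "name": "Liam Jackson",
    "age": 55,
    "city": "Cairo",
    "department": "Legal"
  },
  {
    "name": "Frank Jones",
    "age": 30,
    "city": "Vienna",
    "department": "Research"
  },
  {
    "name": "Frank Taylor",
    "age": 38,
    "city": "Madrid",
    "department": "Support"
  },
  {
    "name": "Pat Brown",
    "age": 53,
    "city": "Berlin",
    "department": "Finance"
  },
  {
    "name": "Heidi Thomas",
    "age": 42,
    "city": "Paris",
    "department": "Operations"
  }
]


Search criteria: {'department': 'Research', 'city': 'Vienna'}

Checking 7 records:
  Dave Anderson: {department: Finance, city: Toronto}
  Eve Harris: {department: Research, city: Sydney}
  Liam Jackson: {department: Legal, city: Cairo}
  Frank Jones: {department: Research, city: Vienna} <-- MATCH
  Frank Taylor: {department: Support, city: Madrid}
  Pat Brown: {department: Finance, city: Berlin}
  Heidi Thomas: {department: Operations, city: Paris}

Matches: ["Frank Jones"]

["Frank Jones"]


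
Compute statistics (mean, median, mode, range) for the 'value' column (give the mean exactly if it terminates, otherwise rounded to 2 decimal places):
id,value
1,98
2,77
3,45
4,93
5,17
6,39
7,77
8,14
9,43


Data: [98, 77, 45, 93, 17, 39, 77, 14, 43]
Count: 9
Sum: 503
Mean: 503/9 ≈ 55.89 (rounded to 2 decimal places)
Sorted: [14, 17, 39, 43, 45, 77, 77, 93, 98]
Median: 45.0
Mode: 77 (2 times)
Range: 98 - 14 = 84
Min: 14, Max: 98

mean≈55.89, median=45.0, mode=77, range=84


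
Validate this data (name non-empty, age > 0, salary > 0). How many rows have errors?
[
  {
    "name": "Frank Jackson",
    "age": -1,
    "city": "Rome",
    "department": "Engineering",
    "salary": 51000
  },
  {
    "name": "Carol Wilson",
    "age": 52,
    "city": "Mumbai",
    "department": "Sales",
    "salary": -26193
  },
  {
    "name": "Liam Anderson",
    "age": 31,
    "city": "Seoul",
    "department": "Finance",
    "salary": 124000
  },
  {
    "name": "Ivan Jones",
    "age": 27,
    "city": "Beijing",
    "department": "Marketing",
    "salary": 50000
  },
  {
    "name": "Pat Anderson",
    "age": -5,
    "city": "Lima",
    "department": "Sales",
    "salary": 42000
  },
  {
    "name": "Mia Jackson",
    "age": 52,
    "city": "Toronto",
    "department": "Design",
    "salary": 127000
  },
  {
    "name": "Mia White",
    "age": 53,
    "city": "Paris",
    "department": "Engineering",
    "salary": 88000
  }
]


Validating 7 records:
Rules: name non-empty, age > 0, salary > 0

  Row 1 (Frank Jackson): negative age: -1
  Row 2 (Carol Wilson): negative salary: -26193
  Row 3 (Liam Anderson): OK
  Row 4 (Ivan Jones): OK
  Row 5 (Pat Anderson): negative age: -5
  Row 6 (Mia Jackson): OK
  Row 7 (Mia White): OK

Total errors: 3

3 errors


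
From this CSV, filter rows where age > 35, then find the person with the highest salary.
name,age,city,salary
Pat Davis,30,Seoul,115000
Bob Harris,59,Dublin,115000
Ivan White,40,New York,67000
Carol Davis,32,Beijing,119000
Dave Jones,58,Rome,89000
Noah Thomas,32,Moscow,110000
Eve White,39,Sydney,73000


Filter: age > 35
Sort by: salary (descending)

Filtered records (4):
  Bob Harris, age 59, salary $115000
  Dave Jones, age 58, salary $89000
  Eve White, age 39, salary $73000
  Ivan White, age 40, salary $67000

Highest salary: Bob Harris ($115000)

Bob Harris


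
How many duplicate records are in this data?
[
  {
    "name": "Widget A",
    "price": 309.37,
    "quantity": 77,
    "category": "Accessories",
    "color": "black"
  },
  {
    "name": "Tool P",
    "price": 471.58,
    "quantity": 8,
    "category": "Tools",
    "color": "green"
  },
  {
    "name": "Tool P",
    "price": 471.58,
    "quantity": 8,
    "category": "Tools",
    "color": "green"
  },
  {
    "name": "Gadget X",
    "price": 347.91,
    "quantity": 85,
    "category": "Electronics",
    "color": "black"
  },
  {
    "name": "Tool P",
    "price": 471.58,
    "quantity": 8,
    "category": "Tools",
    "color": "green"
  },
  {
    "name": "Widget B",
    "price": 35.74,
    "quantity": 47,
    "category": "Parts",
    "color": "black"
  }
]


Checking 6 records for duplicates:

  Row 1: Widget A ($309.37, qty 77)
  Row 2: Tool P ($471.58, qty 8)
  Row 3: Tool P ($471.58, qty 8) <-- DUPLICATE
  Row 4: Gadget X ($347.91, qty 85)
  Row 5: Tool P ($471.58, qty 8) <-- DUPLICATE
  Row 6: Widget B ($35.74, qty 47)

Duplicates found: 2
Unique records: 4

2 duplicates, 4 unique


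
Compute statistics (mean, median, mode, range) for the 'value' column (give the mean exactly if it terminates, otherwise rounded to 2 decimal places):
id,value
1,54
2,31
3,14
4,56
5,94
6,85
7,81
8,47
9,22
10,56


Data: [54, 31, 14, 56, 94, 85, 81, 47, 22, 56]
Count: 10
Sum: 540
Mean: 540/10 = 54
Sorted: [14, 22, 31, 47, 54, 56, 56, 81, 85, 94]
Median: 55.0
Mode: 56 (2 times)
Range: 94 - 14 = 80
Min: 14, Max: 94

mean=54, median=55.0, mode=56, range=80


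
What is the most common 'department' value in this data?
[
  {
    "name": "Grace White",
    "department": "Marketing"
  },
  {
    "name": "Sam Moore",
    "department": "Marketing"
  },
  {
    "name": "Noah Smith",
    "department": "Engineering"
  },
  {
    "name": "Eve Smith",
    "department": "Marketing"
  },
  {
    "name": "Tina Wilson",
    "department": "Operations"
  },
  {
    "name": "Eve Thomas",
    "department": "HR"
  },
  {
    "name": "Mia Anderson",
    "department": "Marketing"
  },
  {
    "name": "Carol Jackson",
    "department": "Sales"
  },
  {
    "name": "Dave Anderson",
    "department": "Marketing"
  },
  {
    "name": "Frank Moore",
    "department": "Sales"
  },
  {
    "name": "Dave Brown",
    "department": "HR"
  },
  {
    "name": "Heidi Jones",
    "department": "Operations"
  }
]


Counting 'department' values across 12 records:

  Marketing: 5 #####
  Operations: 2 ##
  HR: 2 ##
  Sales: 2 ##
  Engineering: 1 #

Most common: Marketing (5 times)

Marketing (5 times)


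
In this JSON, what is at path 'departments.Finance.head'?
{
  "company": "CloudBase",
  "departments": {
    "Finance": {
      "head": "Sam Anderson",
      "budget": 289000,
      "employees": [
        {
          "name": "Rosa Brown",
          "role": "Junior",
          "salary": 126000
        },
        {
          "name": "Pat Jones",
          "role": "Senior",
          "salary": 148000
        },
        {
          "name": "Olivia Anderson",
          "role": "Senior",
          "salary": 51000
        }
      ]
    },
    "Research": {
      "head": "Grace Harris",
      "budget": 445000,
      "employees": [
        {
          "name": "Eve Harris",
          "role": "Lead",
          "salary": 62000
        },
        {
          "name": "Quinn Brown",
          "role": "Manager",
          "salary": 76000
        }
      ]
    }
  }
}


Path: departments.Finance.head

Navigate:
  -> departments
  -> Finance
  -> head = 'Sam Anderson'

Sam Anderson


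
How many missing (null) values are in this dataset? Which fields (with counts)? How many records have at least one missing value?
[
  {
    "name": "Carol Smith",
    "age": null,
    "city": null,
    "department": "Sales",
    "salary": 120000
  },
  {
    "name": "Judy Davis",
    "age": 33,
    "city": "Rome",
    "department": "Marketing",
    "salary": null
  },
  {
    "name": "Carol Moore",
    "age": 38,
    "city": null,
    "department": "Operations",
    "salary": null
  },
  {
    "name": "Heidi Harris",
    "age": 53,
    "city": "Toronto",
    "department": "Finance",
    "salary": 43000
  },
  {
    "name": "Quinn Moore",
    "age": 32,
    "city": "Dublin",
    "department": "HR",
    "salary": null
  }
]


Checking for missing (null) values in 5 records:

  Carol Smith: age, city
  Judy Davis: salary
  Carol Moore: city, salary
  Heidi Harris: complete
  Quinn Moore: salary

Per field:
  name: 0 missing
  age: 1 missing
  city: 2 missing
  department: 0 missing
  salary: 3 missing

Total missing values: 6
Records with any missing: 4

6 missing values (age: 1, city: 2, salary: 3); 4 incomplete records


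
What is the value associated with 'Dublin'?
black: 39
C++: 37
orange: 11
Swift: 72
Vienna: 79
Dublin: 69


Looking up key 'Dublin'
Value: 69

69


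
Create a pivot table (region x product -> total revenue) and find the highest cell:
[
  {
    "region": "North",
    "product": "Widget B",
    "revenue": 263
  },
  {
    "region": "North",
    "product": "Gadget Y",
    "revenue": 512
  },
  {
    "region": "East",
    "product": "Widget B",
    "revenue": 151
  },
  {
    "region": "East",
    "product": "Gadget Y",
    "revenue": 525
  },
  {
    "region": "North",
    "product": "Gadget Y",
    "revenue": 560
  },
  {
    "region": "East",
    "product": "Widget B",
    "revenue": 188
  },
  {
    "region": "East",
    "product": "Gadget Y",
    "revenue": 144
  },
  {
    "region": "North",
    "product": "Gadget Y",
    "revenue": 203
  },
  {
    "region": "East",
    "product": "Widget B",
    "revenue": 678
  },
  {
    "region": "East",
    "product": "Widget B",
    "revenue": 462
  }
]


Pivot: region (rows) x product (columns) -> total revenue

     Gadget Y      Widget B    
East           669          1479  
North         1275           263  

Highest: East / Widget B = $1479

East / Widget B = $1479


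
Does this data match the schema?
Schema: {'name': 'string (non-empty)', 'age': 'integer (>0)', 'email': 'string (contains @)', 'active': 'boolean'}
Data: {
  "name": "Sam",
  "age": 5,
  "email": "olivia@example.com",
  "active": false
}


Validating each field against schema:
  name: OK (non-empty string)
  age: OK (positive integer)
  email: OK (string with @)
  active: OK (boolean)

Result: VALID

VALID


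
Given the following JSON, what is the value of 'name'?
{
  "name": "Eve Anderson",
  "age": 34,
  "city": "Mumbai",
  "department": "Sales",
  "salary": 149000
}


Looking up field 'name'
Value: Eve Anderson

Eve Anderson


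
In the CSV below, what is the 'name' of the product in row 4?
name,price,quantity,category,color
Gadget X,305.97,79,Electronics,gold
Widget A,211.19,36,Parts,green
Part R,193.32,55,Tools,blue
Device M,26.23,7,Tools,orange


Query: Row 4 ('Device M'), column 'name'
Value: Device M

Device M


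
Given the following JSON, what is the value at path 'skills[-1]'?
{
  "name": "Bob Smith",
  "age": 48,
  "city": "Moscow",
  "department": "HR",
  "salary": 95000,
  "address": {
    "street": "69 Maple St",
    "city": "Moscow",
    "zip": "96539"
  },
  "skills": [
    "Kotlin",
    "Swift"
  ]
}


Query: skills[-1]
Path: skills -> last element
Value: Swift

Swift


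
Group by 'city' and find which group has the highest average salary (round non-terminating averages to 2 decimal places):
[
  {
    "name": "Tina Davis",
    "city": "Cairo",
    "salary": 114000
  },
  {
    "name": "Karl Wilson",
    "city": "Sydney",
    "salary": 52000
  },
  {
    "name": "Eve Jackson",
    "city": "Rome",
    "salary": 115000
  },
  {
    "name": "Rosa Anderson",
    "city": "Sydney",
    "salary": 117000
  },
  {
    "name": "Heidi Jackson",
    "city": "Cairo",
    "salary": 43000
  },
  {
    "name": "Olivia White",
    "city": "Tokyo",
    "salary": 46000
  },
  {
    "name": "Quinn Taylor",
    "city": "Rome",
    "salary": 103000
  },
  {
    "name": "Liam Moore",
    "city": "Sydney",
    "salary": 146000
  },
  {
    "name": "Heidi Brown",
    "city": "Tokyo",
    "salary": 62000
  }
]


Group by: city

Groups:
  Cairo: 2 people, avg salary = 157000/2 = $78500
  Rome: 2 people, avg salary = 218000/2 = $109000
  Sydney: 3 people, avg salary = 315000/3 = $105000
  Tokyo: 2 people, avg salary = 108000/2 = $54000

Highest average salary: Rome ($109000)

Rome ($109000)


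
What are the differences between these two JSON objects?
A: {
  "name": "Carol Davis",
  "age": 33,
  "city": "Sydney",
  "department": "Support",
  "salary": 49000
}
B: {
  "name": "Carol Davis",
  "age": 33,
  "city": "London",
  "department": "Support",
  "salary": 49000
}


Comparing each field (in key order):
  name: same
  age: same
  city: DIFFERENT
  department: same
  salary: same
Differences:
  city: Sydney -> London

1 field(s) changed

1 change: city


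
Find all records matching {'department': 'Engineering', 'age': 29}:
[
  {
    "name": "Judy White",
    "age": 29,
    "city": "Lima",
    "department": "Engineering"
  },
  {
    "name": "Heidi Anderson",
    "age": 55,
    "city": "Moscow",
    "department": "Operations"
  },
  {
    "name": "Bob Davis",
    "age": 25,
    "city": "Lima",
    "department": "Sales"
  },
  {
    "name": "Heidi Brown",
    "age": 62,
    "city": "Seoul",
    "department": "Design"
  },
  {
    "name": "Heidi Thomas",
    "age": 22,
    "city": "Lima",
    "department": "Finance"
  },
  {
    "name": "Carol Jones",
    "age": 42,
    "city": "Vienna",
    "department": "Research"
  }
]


Search criteria: {'department': 'Engineering', 'age': 29}

Checking 6 records:
  Judy White: {department: Engineering, age: 29} <-- MATCH
  Heidi Anderson: {department: Operations, age: 55}
  Bob Davis: {department: Sales, age: 25}
  Heidi Brown: {department: Design, age: 62}
  Heidi Thomas: {department: Finance, age: 22}
  Carol Jones: {department: Research, age: 42}

Matches: ["Judy White"]

["Judy White"]


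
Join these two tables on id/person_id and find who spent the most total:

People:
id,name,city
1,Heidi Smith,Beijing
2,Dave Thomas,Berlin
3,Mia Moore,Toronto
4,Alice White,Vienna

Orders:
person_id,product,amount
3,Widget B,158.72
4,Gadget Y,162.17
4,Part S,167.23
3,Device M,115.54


Join on: people.id = orders.person_id

Joined rows:
  Mia Moore (Toronto) bought Widget B for $158.72
  Alice White (Vienna) bought Gadget Y for $162.17
  Alice White (Vienna) bought Part S for $167.23
  Mia Moore (Toronto) bought Device M for $115.54

Total per person:
  Alice White: $329.40
  Mia Moore: $274.26

Top spender: Alice White ($329.40)

Alice White ($329.40)


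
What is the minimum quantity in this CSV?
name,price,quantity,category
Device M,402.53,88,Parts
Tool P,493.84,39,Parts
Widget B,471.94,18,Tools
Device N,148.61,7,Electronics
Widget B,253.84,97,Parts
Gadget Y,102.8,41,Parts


Computing minimum quantity:
Values: [88, 39, 18, 7, 97, 41]
Min = 7

7


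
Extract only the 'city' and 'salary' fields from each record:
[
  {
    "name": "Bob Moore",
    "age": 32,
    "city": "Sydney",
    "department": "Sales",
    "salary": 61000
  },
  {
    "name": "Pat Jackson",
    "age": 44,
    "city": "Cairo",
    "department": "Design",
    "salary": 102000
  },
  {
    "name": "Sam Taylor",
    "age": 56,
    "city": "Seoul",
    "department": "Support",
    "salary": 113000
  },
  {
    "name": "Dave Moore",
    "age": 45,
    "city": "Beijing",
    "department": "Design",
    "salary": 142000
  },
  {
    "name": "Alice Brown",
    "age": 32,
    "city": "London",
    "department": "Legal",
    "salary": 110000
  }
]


Original: 5 records with fields: name, age, city, department, salary
Keep: ['city', 'salary']
Drop: ['name', 'age', 'department']
Result: 5 records, 2 fields each

[
  {
    "city": "Sydney",
    "salary": 61000
  },
  {
    "city": "Cairo",
    "salary": 102000
  },
  {
    "city": "Seoul",
    "salary": 113000
  },
  {
    "city": "Beijing",
    "salary": 142000
  },
  {
    "city": "London",
    "salary": 110000
  }
]


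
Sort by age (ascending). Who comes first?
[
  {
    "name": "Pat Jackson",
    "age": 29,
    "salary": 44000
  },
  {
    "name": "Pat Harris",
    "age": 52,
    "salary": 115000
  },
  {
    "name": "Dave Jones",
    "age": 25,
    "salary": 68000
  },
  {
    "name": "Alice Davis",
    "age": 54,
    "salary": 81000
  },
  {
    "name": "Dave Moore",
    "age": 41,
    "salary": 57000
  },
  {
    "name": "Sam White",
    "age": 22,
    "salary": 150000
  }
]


Sort by: age (ascending)

Sorted order:
  1. Sam White (age = 22)
  2. Dave Jones (age = 25)
  3. Pat Jackson (age = 29)
  4. Dave Moore (age = 41)
  5. Pat Harris (age = 52)
  6. Alice Davis (age = 54)

First: Sam White

Sam White


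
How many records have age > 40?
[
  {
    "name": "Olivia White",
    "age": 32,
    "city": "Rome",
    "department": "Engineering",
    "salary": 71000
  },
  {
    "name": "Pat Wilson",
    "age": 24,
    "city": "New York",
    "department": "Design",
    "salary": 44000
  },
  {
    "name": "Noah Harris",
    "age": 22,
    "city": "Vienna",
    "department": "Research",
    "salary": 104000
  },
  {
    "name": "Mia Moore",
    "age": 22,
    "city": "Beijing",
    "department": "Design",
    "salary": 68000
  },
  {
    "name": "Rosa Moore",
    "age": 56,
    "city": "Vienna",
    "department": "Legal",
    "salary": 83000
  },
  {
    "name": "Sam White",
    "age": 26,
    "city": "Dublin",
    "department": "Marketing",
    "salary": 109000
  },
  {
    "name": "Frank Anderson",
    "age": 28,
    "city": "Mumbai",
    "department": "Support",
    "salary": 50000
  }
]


Data: 7 records
Condition: age > 40

Checking each record:
  Olivia White: 32
  Pat Wilson: 24
  Noah Harris: 22
  Mia Moore: 22
  Rosa Moore: 56 MATCH
  Sam White: 26
  Frank Anderson: 28

Count: 1

1


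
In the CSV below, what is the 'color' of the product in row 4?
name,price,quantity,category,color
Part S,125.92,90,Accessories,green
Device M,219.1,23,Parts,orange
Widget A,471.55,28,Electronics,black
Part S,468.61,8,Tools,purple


Query: Row 4 ('Part S'), column 'color'
Value: purple

purple


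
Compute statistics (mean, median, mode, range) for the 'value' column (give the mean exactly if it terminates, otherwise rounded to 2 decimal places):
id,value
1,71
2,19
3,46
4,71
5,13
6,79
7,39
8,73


Data: [71, 19, 46, 71, 13, 79, 39, 73]
Count: 8
Sum: 411
Mean: 411/8 = 51.375
Sorted: [13, 19, 39, 46, 71, 71, 73, 79]
Median: 58.5
Mode: 71 (2 times)
Range: 79 - 13 = 66
Min: 13, Max: 79

mean=51.375, median=58.5, mode=71, range=66


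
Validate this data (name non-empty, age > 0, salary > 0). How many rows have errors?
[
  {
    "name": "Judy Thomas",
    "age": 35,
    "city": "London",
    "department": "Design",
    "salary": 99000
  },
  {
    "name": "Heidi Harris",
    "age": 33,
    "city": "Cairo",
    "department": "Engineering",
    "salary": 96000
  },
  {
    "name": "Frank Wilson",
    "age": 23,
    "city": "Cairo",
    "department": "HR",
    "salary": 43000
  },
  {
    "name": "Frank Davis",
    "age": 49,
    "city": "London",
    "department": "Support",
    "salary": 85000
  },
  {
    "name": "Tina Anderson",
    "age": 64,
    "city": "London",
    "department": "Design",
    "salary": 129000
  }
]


Validating 5 records:
Rules: name non-empty, age > 0, salary > 0

  Row 1 (Judy Thomas): OK
  Row 2 (Heidi Harris): OK
  Row 3 (Frank Wilson): OK
  Row 4 (Frank Davis): OK
  Row 5 (Tina Anderson): OK

Total errors: 0

0 errors


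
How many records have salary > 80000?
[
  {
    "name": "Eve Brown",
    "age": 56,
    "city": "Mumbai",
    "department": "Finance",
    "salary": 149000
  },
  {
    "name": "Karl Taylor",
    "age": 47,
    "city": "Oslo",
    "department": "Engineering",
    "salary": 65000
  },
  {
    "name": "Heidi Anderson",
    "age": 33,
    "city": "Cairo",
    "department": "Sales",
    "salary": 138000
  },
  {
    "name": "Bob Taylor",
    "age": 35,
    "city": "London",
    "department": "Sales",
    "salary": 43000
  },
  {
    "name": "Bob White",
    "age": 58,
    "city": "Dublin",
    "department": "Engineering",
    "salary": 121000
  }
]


Data: 5 records
Condition: salary > 80000

Checking each record:
  Eve Brown: 149000 MATCH
  Karl Taylor: 65000
  Heidi Anderson: 138000 MATCH
  Bob Taylor: 43000
  Bob White: 121000 MATCH

Count: 3

3


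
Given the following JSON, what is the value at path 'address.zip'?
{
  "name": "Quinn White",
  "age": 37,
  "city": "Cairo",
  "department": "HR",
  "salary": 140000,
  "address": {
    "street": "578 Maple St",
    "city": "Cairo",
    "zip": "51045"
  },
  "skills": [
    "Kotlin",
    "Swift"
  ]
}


Query: address.zip
Path: address -> zip
Value: 51045

51045


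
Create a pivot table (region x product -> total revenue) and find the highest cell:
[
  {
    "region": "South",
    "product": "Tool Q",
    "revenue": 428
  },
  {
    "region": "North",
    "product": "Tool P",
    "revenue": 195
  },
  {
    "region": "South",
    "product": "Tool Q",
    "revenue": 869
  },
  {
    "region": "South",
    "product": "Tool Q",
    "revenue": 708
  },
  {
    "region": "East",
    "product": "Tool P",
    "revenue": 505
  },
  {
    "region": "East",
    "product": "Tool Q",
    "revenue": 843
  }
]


Pivot: region (rows) x product (columns) -> total revenue

     Tool P        Tool Q      
East           505           843  
North          195             0  
South            0          2005  

Highest: South / Tool Q = $2005

South / Tool Q = $2005


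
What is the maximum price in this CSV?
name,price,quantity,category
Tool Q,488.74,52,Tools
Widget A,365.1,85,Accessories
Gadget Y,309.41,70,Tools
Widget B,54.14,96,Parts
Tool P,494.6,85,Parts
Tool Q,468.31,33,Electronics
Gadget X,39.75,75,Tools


Computing maximum price:
Values: [488.74, 365.1, 309.41, 54.14, 494.6, 468.31, 39.75]
Max = 494.6

494.6


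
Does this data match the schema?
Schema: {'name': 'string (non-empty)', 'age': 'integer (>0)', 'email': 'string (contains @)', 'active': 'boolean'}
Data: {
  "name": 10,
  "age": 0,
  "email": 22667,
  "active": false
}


Validating each field against schema:
  name: FAIL (10 is not a string)
  age: FAIL (0 is not > 0)
  email: FAIL (22667 is not a string)
  active: OK (boolean)

Result: INVALID (3 errors: name, age, email)

INVALID (3 errors: name, age, email)


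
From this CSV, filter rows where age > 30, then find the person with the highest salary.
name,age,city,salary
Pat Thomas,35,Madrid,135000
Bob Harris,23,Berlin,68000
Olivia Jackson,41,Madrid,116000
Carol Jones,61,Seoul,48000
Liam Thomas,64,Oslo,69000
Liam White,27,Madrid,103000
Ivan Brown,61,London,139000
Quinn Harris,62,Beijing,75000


Filter: age > 30
Sort by: salary (descending)

Filtered records (6):
  Ivan Brown, age 61, salary $139000
  Pat Thomas, age 35, salary $135000
  Olivia Jackson, age 41, salary $116000
  Quinn Harris, age 62, salary $75000
  Liam Thomas, age 64, salary $69000
  Carol Jones, age 61, salary $48000

Highest salary: Ivan Brown ($139000)

Ivan Brown


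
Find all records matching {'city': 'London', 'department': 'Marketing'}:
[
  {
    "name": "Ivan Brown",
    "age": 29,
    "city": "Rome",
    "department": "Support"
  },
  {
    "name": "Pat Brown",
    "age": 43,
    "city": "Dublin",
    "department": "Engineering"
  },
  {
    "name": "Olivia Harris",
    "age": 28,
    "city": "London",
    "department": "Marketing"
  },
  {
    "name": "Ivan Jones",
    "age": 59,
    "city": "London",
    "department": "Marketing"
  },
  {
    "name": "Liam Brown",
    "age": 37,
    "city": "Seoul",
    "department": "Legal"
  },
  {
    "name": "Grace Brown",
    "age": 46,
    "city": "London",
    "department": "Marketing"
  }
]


Search criteria: {'city': 'London', 'department': 'Marketing'}

Checking 6 records:
  Ivan Brown: {city: Rome, department: Support}
  Pat Brown: {city: Dublin, department: Engineering}
  Olivia Harris: {city: London, department: Marketing} <-- MATCH
  Ivan Jones: {city: London, department: Marketing} <-- MATCH
  Liam Brown: {city: Seoul, department: Legal}
  Grace Brown: {city: London, department: Marketing} <-- MATCH

Matches: ["Olivia Harris", "Ivan Jones", "Grace Brown"]

["Olivia Harris", "Ivan Jones", "Grace Brown"]


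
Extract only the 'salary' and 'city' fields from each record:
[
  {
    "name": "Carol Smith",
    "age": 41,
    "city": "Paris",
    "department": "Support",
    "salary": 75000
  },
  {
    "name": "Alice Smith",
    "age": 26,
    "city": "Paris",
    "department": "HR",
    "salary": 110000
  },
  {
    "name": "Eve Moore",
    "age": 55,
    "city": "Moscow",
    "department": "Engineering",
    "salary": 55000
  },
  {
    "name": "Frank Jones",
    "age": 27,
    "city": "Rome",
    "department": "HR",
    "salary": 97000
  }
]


Original: 4 records with fields: name, age, city, department, salary
Keep: ['salary', 'city']
Drop: ['name', 'age', 'department']
Result: 4 records, 2 fields each

[
  {
    "salary": 75000,
    "city": "Paris"
  },
  {
    "salary": 110000,
    "city": "Paris"
  },
  {
    "salary": 55000,
    "city": "Moscow"
  },
  {
    "salary": 97000,
    "city": "Rome"
  }
]


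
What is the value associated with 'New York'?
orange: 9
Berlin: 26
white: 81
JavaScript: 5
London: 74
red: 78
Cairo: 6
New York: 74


Looking up key 'New York'
Value: 74

74


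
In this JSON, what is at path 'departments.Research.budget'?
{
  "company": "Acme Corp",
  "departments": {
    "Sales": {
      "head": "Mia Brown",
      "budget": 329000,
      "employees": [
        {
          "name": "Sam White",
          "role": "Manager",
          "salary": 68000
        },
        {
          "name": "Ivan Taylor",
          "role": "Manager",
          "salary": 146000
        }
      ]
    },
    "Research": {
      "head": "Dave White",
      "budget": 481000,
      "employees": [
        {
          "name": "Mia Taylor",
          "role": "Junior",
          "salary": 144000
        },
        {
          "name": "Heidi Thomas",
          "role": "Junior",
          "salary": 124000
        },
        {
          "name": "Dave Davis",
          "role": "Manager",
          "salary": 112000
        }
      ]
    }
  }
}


Path: departments.Research.budget

Navigate:
  -> departments
  -> Research
  -> budget = 481000

481000


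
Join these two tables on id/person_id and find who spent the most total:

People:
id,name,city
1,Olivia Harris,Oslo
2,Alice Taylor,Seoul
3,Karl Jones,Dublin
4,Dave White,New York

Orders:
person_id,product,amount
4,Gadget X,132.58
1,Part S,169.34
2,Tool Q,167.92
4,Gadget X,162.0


Join on: people.id = orders.person_id

Joined rows:
  Dave White (New York) bought Gadget X for $132.58
  Olivia Harris (Oslo) bought Part S for $169.34
  Alice Taylor (Seoul) bought Tool Q for $167.92
  Dave White (New York) bought Gadget X for $162.0

Total per person:
  Dave White: $294.58
  Olivia Harris: $169.34
  Alice Taylor: $167.92

Top spender: Dave White ($294.58)

Dave White ($294.58)


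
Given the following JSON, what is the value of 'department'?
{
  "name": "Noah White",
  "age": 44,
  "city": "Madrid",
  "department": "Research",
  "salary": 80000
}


Looking up field 'department'
Value: Research

Research


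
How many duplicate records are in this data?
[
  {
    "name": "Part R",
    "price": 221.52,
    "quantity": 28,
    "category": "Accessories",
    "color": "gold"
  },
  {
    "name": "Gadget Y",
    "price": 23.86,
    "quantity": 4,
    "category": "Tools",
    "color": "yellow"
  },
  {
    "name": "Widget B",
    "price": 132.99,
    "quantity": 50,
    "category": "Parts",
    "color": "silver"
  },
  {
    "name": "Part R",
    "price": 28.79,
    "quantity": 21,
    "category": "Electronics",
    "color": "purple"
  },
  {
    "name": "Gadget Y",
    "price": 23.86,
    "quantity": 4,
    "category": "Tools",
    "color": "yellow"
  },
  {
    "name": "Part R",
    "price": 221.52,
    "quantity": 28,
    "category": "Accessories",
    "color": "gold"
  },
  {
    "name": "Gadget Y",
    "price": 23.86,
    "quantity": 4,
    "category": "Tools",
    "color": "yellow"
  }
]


Checking 7 records for duplicates:

  Row 1: Part R ($221.52, qty 28)
  Row 2: Gadget Y ($23.86, qty 4)
  Row 3: Widget B ($132.99, qty 50)
  Row 4: Part R ($28.79, qty 21)
  Row 5: Gadget Y ($23.86, qty 4) <-- DUPLICATE
  Row 6: Part R ($221.52, qty 28) <-- DUPLICATE
  Row 7: Gadget Y ($23.86, qty 4) <-- DUPLICATE

Duplicates found: 3
Unique records: 4

3 duplicates, 4 unique


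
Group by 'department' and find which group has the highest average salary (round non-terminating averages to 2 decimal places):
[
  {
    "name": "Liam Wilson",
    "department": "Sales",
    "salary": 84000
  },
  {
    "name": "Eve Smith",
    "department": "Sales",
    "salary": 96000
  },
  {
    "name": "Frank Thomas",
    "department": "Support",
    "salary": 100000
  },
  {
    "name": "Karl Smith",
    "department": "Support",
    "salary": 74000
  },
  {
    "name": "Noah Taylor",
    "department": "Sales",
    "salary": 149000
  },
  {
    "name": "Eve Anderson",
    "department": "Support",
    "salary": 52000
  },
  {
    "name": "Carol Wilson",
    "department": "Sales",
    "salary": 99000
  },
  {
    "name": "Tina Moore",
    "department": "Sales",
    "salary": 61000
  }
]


Group by: department

Groups:
  Sales: 5 people, avg salary = 489000/5 = $97800
  Support: 3 people, avg salary = 226000/3 ≈ $75333.33

Highest average salary: Sales ($97800)

Sales ($97800)
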